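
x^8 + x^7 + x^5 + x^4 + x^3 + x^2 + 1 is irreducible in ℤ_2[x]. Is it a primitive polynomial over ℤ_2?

No

Write f(x) = x^8 + x^7 + x^5 + x^4 + x^3 + x^2 + 1.
|GF(2^8)^×| = 2^8 − 1 = 255. Prime factorization: 255 = 3·5·17.
f is primitive ⇔ x has order 255 in GF(2)[x]/(f), i.e. x^(255/q) ≠ 1 for each prime q | 255.
x^(85) mod f = 1
x^(51) mod f = x^7 + x^6 + x^2 + 1.
x^(15) mod f = x^7 + x^4 + x^2.
Since x^(85) = 1, the order of x divides 85 < 255; not primitive.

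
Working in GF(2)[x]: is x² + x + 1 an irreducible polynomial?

Yes

Write h(x) = x² + x + 1.
Check for roots in GF(2): h(0) = 1; h(1) = 1.
No roots. A degree-2 polynomial over a field with no linear factor is irreducible.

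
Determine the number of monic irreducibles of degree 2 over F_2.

1

By the necklace-counting formula, N_2(2) = (1/2) Σ_{d|2} μ(2/d)·2^d.
Divisors of 2: 1, 2; μ(2/d) for each: -1, 1.
Σ = − 2^1 + 2^2 = 2.
N = 2/2 = 1.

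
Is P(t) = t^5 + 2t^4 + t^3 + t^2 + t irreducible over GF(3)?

Check for roots in GF(3): P(0) = 0 → root; P(1) = 0 → root; P(2) = 0 → root.
P(0) = 0, so (t) divides P(t); P is reducible.

No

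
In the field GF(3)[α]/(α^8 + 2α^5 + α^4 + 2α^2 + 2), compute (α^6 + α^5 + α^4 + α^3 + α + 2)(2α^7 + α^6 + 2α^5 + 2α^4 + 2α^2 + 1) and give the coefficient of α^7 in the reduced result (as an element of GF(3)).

Multiply in GF(3)[α]: (α^6 + α^5 + α^4 + α^3 + α + 2)·(2α^7 + α^6 + 2α^5 + 2α^4 + 2α^2 + 1) = 2α^13 + 2α^11 + α^10 + 2α^9 + 2α^8 + α^6 + 2α^4 + α^2 + α + 2.
Reduce using α^8 ≡ α^5 + 2α^4 + α^2 + 1 (mod α^8 + 2α^5 + α^4 + 2α^2 + 2).
Reduced: α^6 + 2α^5 + α^4 + 2α^3 + 2α^2 + α.

0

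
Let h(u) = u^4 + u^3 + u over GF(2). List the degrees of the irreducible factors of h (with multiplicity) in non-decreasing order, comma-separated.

Roots in GF(2): h(0) = 0 → root; h(1) = 1.
Linear factors from roots: (u).
Complete factorization: h(u) = (u)·(u^3 + u^2 + 1).
Factor degrees with multiplicity: 1 + 3 = 4.

1, 3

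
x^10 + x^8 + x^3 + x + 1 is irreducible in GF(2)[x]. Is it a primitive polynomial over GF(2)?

No

Write f(x) = x^10 + x^8 + x^3 + x + 1.
|GF(2^10)^×| = 2^10 − 1 = 1023. Prime factorization: 1023 = 3·11·31.
f is primitive ⇔ x has order 1023 in GF(2)[x]/(f), i.e. x^(1023/q) ≠ 1 for each prime q | 1023.
x^(341) mod f = x^7 + x^4 + x + 1.
x^(93) mod f = 1
x^(33) mod f = x^9 + x^6 + x^3.
Since x^(93) = 1, the order of x divides 93 < 1023; not primitive.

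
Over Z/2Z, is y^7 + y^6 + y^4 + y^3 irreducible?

No

Write f(y) = y^7 + y^6 + y^4 + y^3.
Check for roots in Z/2Z: f(0) = 0 → root; f(1) = 0 → root.
f(0) = 0, so (y) divides f(y); f is reducible.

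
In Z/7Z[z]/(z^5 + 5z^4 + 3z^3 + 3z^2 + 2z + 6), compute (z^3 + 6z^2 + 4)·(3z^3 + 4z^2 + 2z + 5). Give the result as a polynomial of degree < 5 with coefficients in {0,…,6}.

3z^4 + 6z^3 + 5z^2 + 4z + 6

Multiply in Z/7Z[z]: (z^3 + 6z^2 + 4)·(3z^3 + 4z^2 + 2z + 5) = 3z^6 + z^5 + 5z^4 + z^3 + 4z^2 + z + 6.
Reduce using z^5 ≡ 2z^4 + 4z^3 + 4z^2 + 5z + 1 (mod z^5 + 5z^4 + 3z^3 + 3z^2 + 2z + 6).
Reduced: 3z^4 + 6z^3 + 5z^2 + 4z + 6.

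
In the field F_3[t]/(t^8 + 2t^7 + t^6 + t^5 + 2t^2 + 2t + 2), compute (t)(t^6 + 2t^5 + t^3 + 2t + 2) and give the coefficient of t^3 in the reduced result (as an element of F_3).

0

Multiply in F_3[t]: (t)·(t^6 + 2t^5 + t^3 + 2t + 2) = t^7 + 2t^6 + t^4 + 2t^2 + 2t.
Reduced: t^7 + 2t^6 + t^4 + 2t^2 + 2t.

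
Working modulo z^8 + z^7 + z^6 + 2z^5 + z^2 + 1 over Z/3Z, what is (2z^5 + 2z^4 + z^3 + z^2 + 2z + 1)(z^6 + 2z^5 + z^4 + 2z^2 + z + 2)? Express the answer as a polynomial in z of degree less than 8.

z^7 + 2z^6 + z^4 + z^3 + z

Multiply in Z/3Z[z]: (2z^5 + 2z^4 + z^3 + z^2 + 2z + 1)·(z^6 + 2z^5 + z^4 + 2z^2 + z + 2) = 2z^11 + z^9 + 2z^8 + 2z^4 + z^3 + 2z + 2.
Reduce using z^8 ≡ 2z^7 + 2z^6 + z^5 + 2z^2 + 2 (mod z^8 + z^7 + z^6 + 2z^5 + z^2 + 1).
Reduced: z^7 + 2z^6 + z^4 + z^3 + z.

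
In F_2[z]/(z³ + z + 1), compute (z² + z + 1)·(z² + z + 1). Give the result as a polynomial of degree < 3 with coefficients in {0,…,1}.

Multiply in F_2[z]: (z² + z + 1)·(z² + z + 1) = z⁴ + z² + 1.
Reduce using z³ ≡ z + 1 (mod z³ + z + 1).
Reduced: z + 1.

z + 1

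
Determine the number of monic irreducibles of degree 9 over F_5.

The number of monic irreducibles of degree 9 over GF(5) is (1/9)·Σ_{d∣9} μ(9/d) 5^d.
Divisors of 9: 1, 3, 9; μ(9/d) for each: 0, -1, 1.
Σ = − 5^3 + 5^9 = 1953000.
N = 1953000/9 = 217000.

217000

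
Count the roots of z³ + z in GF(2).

Write P(z) = z³ + z.
Evaluate at each of the 2 elements of GF(2):
P(0) = 0 → root; P(1) = 0 → root.
Roots: {0, 1}.

2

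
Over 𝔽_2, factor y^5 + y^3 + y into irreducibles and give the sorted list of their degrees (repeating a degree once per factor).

Write h(y) = y^5 + y^3 + y.
Roots in 𝔽_2: h(0) = 0 → root; h(1) = 1.
Linear factors from roots: (y).
Complete factorization: h(y) = (y)·(y^2 + y + 1)^2.
Factor degrees with multiplicity: 1 + 2 + 2 = 5.

1, 2, 2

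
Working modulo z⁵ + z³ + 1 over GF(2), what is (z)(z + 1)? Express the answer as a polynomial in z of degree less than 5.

Multiply in GF(2)[z]: (z)·(z + 1) = z² + z.
Reduced: z² + z.

z^2 + z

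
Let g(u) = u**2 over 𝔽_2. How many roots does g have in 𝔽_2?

Evaluate at each of the 2 elements of 𝔽_2:
g(0) = 0 → root; g(1) = 1.
Roots: {0}.

1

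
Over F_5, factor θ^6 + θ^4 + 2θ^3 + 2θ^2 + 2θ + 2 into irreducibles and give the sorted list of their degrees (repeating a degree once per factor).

Write h(θ) = θ^6 + θ^4 + 2θ^3 + 2θ^2 + 2θ + 2.
Roots in F_5: h(0) = 2; h(1) = 0 → root; h(2) = 0 → root; h(3) = 0 → root; h(4) = 2.
Linear factors from roots: (θ - 1), (θ - 2), (θ + 2).
Complete factorization: h(θ) = (θ + 2)·(θ - 2)·(θ - 1)·(θ^3 + θ^2 + θ - 2).
Factor degrees with multiplicity: 1 + 1 + 1 + 3 = 6.

1, 1, 1, 3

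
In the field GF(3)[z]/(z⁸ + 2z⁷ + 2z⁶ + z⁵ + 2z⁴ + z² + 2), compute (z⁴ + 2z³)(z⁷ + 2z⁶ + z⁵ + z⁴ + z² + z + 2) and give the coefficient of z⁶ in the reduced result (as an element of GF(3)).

1

Multiply in GF(3)[z]: (z⁴ + 2z³)·(z⁷ + 2z⁶ + z⁵ + z⁴ + z² + z + 2) = z¹¹ + z¹⁰ + 2z⁹ + 2z⁷ + z⁶ + z⁴ + z³.
Reduce using z⁸ ≡ z⁷ + z⁶ + 2z⁵ + z⁴ + 2z² + 1 (mod z⁸ + 2z⁷ + 2z⁶ + z⁵ + 2z⁴ + z² + 2).
Reduced: z⁶ + z⁵ + 2z⁴ + 2z² + 2z.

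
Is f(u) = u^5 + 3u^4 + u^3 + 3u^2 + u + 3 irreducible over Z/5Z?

No

Check for roots in Z/5Z: f(0) = 3; f(1) = 2; f(2) = 0 → root; f(3) = 1; f(4) = 1.
f(2) = 0, so (u − 2) divides f(u); f is reducible.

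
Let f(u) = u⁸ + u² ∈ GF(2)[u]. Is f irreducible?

No

Check for roots in GF(2): f(0) = 0 → root; f(1) = 0 → root.
f(0) = 0, so (u) divides f(u); f is reducible.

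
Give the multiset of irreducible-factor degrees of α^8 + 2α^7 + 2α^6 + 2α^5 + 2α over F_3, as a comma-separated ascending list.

1, 1, 1, 1, 2, 2

Write f(α) = α^8 + 2α^7 + 2α^6 + 2α^5 + 2α.
Roots in F_3: f(0) = 0 → root; f(1) = 0 → root; f(2) = 0 → root.
Linear factors from roots: (α), (α + 2), (α + 1).
Complete factorization: f(α) = (α)·(α + 2)·(α + 1)^2·(α^2 + 2α + 2)^2.
Factor degrees with multiplicity: 1 + 1 + 1 + 1 + 2 + 2 = 8.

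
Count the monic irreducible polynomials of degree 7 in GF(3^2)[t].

The number of monic irreducibles of degree 7 over GF(9) is (1/7)·Σ_{d∣7} μ(7/d) 9^d.
Divisors of 7: 1, 7; μ(7/d) for each: -1, 1.
Σ = − 9^1 + 9^7 = 4782960.
N = 4782960/7 = 683280.

683280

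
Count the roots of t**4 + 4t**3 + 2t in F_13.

4

Write f(t) = t**4 + 4t**3 + 2t.
Evaluate at each of the 13 elements of F_13:
f(0) = 0 → root; f(1) = 7; f(2) = 0 → root; f(3) = 0 → root; f(4) = 0 → root; f(5) = 4; f(6) = 1; f(7) = 4; f(8) = 11; f(9) = 5; f(10) = 6; f(11) = 6; f(12) = 8.
Roots: {0, 2, 3, 4}.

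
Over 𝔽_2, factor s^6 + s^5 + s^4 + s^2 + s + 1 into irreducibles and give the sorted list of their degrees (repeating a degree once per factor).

1, 1, 1, 1, 2

Write h(s) = s^6 + s^5 + s^4 + s^2 + s + 1.
Roots in 𝔽_2: h(0) = 1; h(1) = 0 → root.
Linear factors from roots: (s + 1).
Complete factorization: h(s) = (s + 1)^4·(s^2 + s + 1).
Factor degrees with multiplicity: 1 + 1 + 1 + 1 + 2 = 6.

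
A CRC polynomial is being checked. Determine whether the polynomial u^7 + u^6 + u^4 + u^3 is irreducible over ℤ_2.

No

Write h(u) = u^7 + u^6 + u^4 + u^3.
Check for roots in ℤ_2: h(0) = 0 → root; h(1) = 0 → root.
h(0) = 0, so (u) divides h(u); h is reducible.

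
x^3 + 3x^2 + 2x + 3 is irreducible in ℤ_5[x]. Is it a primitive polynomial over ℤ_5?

Yes

Write f(x) = x^3 + 3x^2 + 2x + 3.
|GF(5^3)^×| = 5^3 − 1 = 124. Prime factorization: 124 = 2^2·31.
f is primitive ⇔ x has order 124 in GF(5)[x]/(f), i.e. x^(124/q) ≠ 1 for each prime q | 124.
x^(62) mod f = 4.
x^(4) mod f = 2x^2 + 3x + 4.
None equal 1, so x has full order 124; f is primitive.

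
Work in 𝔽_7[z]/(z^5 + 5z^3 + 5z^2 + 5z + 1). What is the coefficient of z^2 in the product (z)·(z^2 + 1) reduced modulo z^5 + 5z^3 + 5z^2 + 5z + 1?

0

Multiply in 𝔽_7[z]: (z)·(z^2 + 1) = z^3 + z.
Reduced: z^3 + z.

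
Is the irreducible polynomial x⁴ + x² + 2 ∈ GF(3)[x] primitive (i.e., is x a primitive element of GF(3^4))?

Write f(x) = x⁴ + x² + 2.
|GF(3^4)^×| = 3^4 − 1 = 80. Prime factorization: 80 = 2^4·5.
f is primitive ⇔ x has order 80 in GF(3)[x]/(f), i.e. x^(80/q) ≠ 1 for each prime q | 80.
x^(40) mod f = 2.
x^(16) mod f = 1
Since x^(16) = 1, the order of x divides 16 < 80; not primitive.

No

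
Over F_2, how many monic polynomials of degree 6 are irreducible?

The number of monic irreducibles of degree 6 over GF(2) is (1/6)·Σ_{d∣6} μ(6/d) 2^d.
Divisors of 6: 1, 2, 3, 6; μ(6/d) for each: 1, -1, -1, 1.
Σ = 2^1 − 2^2 − 2^3 + 2^6 = 54.
N = 54/6 = 9.

9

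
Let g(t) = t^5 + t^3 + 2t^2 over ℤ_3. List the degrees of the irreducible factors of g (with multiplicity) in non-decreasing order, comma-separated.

1, 1, 1, 2

Roots in ℤ_3: g(0) = 0 → root; g(1) = 1; g(2) = 0 → root.
Linear factors from roots: (t), (t + 1).
Complete factorization: g(t) = (t + 1)·(t)^2·(t^2 + 2t + 2).
Factor degrees with multiplicity: 1 + 1 + 1 + 2 = 5.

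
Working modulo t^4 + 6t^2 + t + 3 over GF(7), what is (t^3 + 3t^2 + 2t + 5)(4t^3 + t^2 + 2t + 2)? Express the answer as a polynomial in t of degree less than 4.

4t^3 + 1

Multiply in GF(7)[t]: (t^3 + 3t^2 + 2t + 5)·(4t^3 + t^2 + 2t + 2) = 4t^6 + 6t^5 + 6t^4 + 2t^3 + t^2 + 3.
Reduce using t^4 ≡ t^2 + 6t + 4 (mod t^4 + 6t^2 + t + 3).
Reduced: 4t^3 + 1.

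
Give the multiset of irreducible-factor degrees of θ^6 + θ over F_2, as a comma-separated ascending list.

1, 1, 4

Write f(θ) = θ^6 + θ.
Roots in F_2: f(0) = 0 → root; f(1) = 0 → root.
Linear factors from roots: (θ), (θ + 1).
Complete factorization: f(θ) = (θ)·(θ + 1)·(θ^4 + θ^3 + θ^2 + θ + 1).
Factor degrees with multiplicity: 1 + 1 + 4 = 6.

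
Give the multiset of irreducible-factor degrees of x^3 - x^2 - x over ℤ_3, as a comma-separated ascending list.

Write f(x) = x^3 - x^2 - x.
Roots in ℤ_3: f(0) = 0 → root; f(1) = 2; f(2) = 2.
Linear factors from roots: (x).
Complete factorization: f(x) = (x)·(x^2 - x - 1).
Factor degrees with multiplicity: 1 + 2 = 3.

1, 2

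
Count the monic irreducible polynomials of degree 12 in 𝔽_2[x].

335

By the necklace-counting formula, N_2(12) = (1/12) Σ_{d|12} μ(12/d)·2^d.
Divisors of 12: 1, 2, 3, 4, 6, 12; μ(12/d) for each: 0, 1, 0, -1, -1, 1.
Σ = 2^2 − 2^4 − 2^6 + 2^12 = 4020.
N = 4020/12 = 335.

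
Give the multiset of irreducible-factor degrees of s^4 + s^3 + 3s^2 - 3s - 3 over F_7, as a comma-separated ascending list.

2, 2

Write f(s) = s^4 + s^3 + 3s^2 - 3s - 3.
Complete factorization: f(s) = (s^2 + 3s - 1)·(s^2 - 2s + 3).
Factor degrees with multiplicity: 2 + 2 = 4.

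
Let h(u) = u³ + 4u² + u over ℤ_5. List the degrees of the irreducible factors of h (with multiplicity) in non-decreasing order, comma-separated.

1, 2

Roots in ℤ_5: h(0) = 0 → root; h(1) = 1; h(2) = 1; h(3) = 1; h(4) = 2.
Linear factors from roots: (u).
Complete factorization: h(u) = (u)·(u² + 4u + 1).
Factor degrees with multiplicity: 1 + 2 = 3.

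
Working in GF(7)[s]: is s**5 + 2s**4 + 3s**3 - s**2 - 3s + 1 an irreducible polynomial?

Write g(s) = s**5 + 2s**4 + 3s**3 - s**2 - 3s + 1.
Check for roots in GF(7): g(0) = 1; g(1) = 3; g(2) = 2; g(3) = 0 → root; g(4) = 0 → root; g(5) = 0 → root; g(6) = 1.
g(3) = 0, so (s − 3) divides g(s); g is reducible.

No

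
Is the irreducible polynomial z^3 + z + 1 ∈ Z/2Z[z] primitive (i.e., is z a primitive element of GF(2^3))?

Yes

Write f(z) = z^3 + z + 1.
|GF(2^3)^×| = 2^3 − 1 = 7. Prime factorization: 7 = 7.
f is primitive ⇔ z has order 7 in GF(2)[z]/(f), i.e. z^(7/q) ≠ 1 for each prime q | 7.
z^(1) mod f = z.
None equal 1, so z has full order 7; f is primitive.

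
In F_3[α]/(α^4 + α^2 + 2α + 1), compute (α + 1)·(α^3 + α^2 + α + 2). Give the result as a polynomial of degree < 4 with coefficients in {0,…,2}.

Multiply in F_3[α]: (α + 1)·(α^3 + α^2 + α + 2) = α^4 + 2α^3 + 2α^2 + 2.
Reduce using α^4 ≡ 2α^2 + α + 2 (mod α^4 + α^2 + 2α + 1).
Reduced: 2α^3 + α^2 + α + 1.

2α^3 + α^2 + α + 1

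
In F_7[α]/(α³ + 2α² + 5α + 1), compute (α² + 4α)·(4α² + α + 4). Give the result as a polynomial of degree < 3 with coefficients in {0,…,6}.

Multiply in F_7[α]: (α² + 4α)·(4α² + α + 4) = 4α⁴ + 3α³ + α² + 2α.
Reduce using α³ ≡ 5α² + 2α + 6 (mod α³ + 2α² + 5α + 1).
Reduced: 5α² + 2α + 5.

5α^2 + 2α + 5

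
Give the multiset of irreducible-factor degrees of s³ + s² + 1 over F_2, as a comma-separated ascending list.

3

Write g(s) = s³ + s² + 1.
Roots in F_2: g(0) = 1; g(1) = 1.
Complete factorization: g(s) = (s³ + s² + 1).
Factor degrees with multiplicity: 3 = 3.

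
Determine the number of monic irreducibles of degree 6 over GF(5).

x^(5^6) − x is the product of all monic irreducibles of degree dividing 6; Möbius inversion gives N = (1/6) Σ μ(6/d)·5^d.
Divisors of 6: 1, 2, 3, 6; μ(6/d) for each: 1, -1, -1, 1.
Σ = 5^1 − 5^2 − 5^3 + 5^6 = 15480.
N = 15480/6 = 2580.

2580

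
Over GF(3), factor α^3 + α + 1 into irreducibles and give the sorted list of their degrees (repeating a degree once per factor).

Write f(α) = α^3 + α + 1.
Roots in GF(3): f(0) = 1; f(1) = 0 → root; f(2) = 2.
Linear factors from roots: (α - 1).
Complete factorization: f(α) = (α - 1)·(α^2 + α - 1).
Factor degrees with multiplicity: 1 + 2 = 3.

1, 2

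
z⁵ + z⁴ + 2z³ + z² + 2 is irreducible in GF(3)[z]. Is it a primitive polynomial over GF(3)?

Write f(z) = z⁵ + z⁴ + 2z³ + z² + 2.
|GF(3^5)^×| = 3^5 − 1 = 242. Prime factorization: 242 = 2·11^2.
f is primitive ⇔ z has order 242 in GF(3)[z]/(f), i.e. z^(242/q) ≠ 1 for each prime q | 242.
z^(121) mod f = 1
z^(22) mod f = 1
Since z^(121) = 1, the order of z divides 121 < 242; not primitive.

No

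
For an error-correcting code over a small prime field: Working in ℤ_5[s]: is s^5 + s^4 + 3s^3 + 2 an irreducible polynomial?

Write g(s) = s^5 + s^4 + 3s^3 + 2.
Check for roots in ℤ_5: g(0) = 2; g(1) = 2; g(2) = 4; g(3) = 2; g(4) = 4.
No roots, so no linear factors.
Degree-2 irreducible divisors: test the 10 monic irreducibles of degree 2 over GF(5).
None of them divide g (all give nonzero remainder).
No irreducible factor of degree ≤ 2 exists, so g is irreducible over GF(5).

Yes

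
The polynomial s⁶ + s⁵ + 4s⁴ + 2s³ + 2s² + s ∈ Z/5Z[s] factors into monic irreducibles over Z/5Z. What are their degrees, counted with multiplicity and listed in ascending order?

Write h(s) = s⁶ + s⁵ + 4s⁴ + 2s³ + 2s² + s.
Roots in Z/5Z: h(0) = 0 → root; h(1) = 1; h(2) = 1; h(3) = 1; h(4) = 3.
Linear factors from roots: (s).
Complete factorization: h(s) = (s)·(s² + 3s + 3)·(s³ + 3s² + 2s + 2).
Factor degrees with multiplicity: 1 + 2 + 3 = 6.

1, 2, 3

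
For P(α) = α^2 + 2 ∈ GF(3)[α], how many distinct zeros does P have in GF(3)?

2

Evaluate at each of the 3 elements of GF(3):
P(0) = 2; P(1) = 0 → root; P(2) = 0 → root.
Roots: {1, 2}.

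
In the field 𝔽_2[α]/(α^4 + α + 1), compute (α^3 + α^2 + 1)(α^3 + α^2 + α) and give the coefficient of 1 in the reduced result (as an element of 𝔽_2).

Multiply in 𝔽_2[α]: (α^3 + α^2 + 1)·(α^3 + α^2 + α) = α^6 + α^2 + α.
Reduce using α^4 ≡ α + 1 (mod α^4 + α + 1).
Reduced: α^3 + α.

0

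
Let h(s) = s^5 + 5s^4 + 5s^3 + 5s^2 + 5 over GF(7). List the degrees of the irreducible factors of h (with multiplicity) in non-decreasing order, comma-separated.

Linear factors from roots: (s + 6), (s + 4), (s + 3).
Complete factorization: h(s) = (s + 3)·(s + 4)·(s + 6)·(s^2 + 6s + 6).
Factor degrees with multiplicity: 1 + 1 + 1 + 2 = 5.

1, 1, 1, 2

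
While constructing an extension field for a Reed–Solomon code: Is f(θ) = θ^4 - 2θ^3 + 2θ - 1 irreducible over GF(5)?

Check for roots in GF(5): f(0) = 4; f(1) = 0 → root; f(2) = 3; f(3) = 2; f(4) = 0 → root.
f(1) = 0, so (θ − 1) divides f(θ); f is reducible.

No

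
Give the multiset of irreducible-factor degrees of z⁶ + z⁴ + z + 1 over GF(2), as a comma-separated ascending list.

Write g(z) = z⁶ + z⁴ + z + 1.
Roots in GF(2): g(0) = 1; g(1) = 0 → root.
Linear factors from roots: (z + 1).
Complete factorization: g(z) = (z + 1)·(z² + z + 1)·(z³ + z + 1).
Factor degrees with multiplicity: 1 + 2 + 3 = 6.

1, 2, 3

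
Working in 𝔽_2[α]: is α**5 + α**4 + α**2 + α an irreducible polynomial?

No

Write g(α) = α**5 + α**4 + α**2 + α.
Check for roots in 𝔽_2: g(0) = 0 → root; g(1) = 0 → root.
g(0) = 0, so (α) divides g(α); g is reducible.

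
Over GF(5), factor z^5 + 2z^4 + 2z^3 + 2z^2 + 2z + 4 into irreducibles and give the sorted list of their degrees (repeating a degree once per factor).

Write h(z) = z^5 + 2z^4 + 2z^3 + 2z^2 + 2z + 4.
Roots in GF(5): h(0) = 4; h(1) = 3; h(2) = 1; h(3) = 2; h(4) = 3.
Complete factorization: h(z) = (z^5 + 2z^4 + 2z^3 + 2z^2 + 2z + 4).
Factor degrees with multiplicity: 5 = 5.

5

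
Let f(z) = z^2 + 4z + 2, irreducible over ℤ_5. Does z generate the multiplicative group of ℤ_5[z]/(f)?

|GF(5^2)^×| = 5^2 − 1 = 24. Prime factorization: 24 = 2^3·3.
f is primitive ⇔ z has order 24 in GF(5)[z]/(f), i.e. z^(24/q) ≠ 1 for each prime q | 24.
z^(12) mod f = 4.
z^(8) mod f = 2z + 1.
None equal 1, so z has full order 24; f is primitive.

Yes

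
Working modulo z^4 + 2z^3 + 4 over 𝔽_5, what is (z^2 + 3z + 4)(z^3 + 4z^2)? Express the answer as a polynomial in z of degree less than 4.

Multiply in 𝔽_5[z]: (z^2 + 3z + 4)·(z^3 + 4z^2) = z^5 + 2z^4 + z^3 + z^2.
Reduce using z^4 ≡ 3z^3 + 1 (mod z^4 + 2z^3 + 4).
Reduced: z^3 + z^2 + z.

z^3 + z^2 + z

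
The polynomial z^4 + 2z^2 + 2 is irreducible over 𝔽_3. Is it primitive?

No

Write f(z) = z^4 + 2z^2 + 2.
|GF(3^4)^×| = 3^4 − 1 = 80. Prime factorization: 80 = 2^4·5.
f is primitive ⇔ z has order 80 in GF(3)[z]/(f), i.e. z^(80/q) ≠ 1 for each prime q | 80.
z^(40) mod f = 2.
z^(16) mod f = 1
Since z^(16) = 1, the order of z divides 16 < 80; not primitive.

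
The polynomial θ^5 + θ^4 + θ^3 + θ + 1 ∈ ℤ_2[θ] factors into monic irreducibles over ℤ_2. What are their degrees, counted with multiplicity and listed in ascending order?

5

Write h(θ) = θ^5 + θ^4 + θ^3 + θ + 1.
Roots in ℤ_2: h(0) = 1; h(1) = 1.
Complete factorization: h(θ) = (θ^5 + θ^4 + θ^3 + θ + 1).
Factor degrees with multiplicity: 5 = 5.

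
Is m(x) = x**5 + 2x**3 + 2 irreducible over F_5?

No

Check for roots in F_5: m(0) = 2; m(1) = 0 → root; m(2) = 0 → root; m(3) = 4; m(4) = 4.
m(1) = 0, so (x − 1) divides m(x); m is reducible.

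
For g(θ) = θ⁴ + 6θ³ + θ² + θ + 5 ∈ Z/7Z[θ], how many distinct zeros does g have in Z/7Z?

Evaluate at each of the 7 elements of Z/7Z:
g(0) = 5; g(1) = 0 → root; g(2) = 5; g(3) = 1; g(4) = 0 → root; g(5) = 3; g(6) = 0 → root.
Roots: {1, 4, 6}.

3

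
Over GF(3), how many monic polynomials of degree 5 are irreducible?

The number of monic irreducibles of degree 5 over GF(3) is (1/5)·Σ_{d∣5} μ(5/d) 3^d.
Divisors of 5: 1, 5; μ(5/d) for each: -1, 1.
Σ = − 3^1 + 3^5 = 240.
N = 240/5 = 48.

48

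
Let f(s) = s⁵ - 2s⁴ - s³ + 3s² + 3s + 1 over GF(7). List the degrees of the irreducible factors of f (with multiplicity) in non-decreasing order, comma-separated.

Linear factors from roots: (s - 3), (s + 2).
Complete factorization: f(s) = (s + 2)·(s - 3)·(s³ - s² - 3s + 1).
Factor degrees with multiplicity: 1 + 1 + 3 = 5.

1, 1, 3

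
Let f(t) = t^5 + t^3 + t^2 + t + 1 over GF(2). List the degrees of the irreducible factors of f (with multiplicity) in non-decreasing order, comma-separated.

5

Roots in GF(2): f(0) = 1; f(1) = 1.
Complete factorization: f(t) = (t^5 + t^3 + t^2 + t + 1).
Factor degrees with multiplicity: 5 = 5.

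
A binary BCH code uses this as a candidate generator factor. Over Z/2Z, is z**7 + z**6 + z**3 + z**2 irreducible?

No

Write m(z) = z**7 + z**6 + z**3 + z**2.
Check for roots in Z/2Z: m(0) = 0 → root; m(1) = 0 → root.
m(0) = 0, so (z) divides m(z); m is reducible.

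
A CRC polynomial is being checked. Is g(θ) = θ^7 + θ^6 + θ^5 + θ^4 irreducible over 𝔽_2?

Check for roots in 𝔽_2: g(0) = 0 → root; g(1) = 0 → root.
g(0) = 0, so (θ) divides g(θ); g is reducible.

No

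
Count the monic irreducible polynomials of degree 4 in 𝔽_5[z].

150

The number of monic irreducibles of degree 4 over GF(5) is (1/4)·Σ_{d∣4} μ(4/d) 5^d.
Divisors of 4: 1, 2, 4; μ(4/d) for each: 0, -1, 1.
Σ = − 5^2 + 5^4 = 600.
N = 600/4 = 150.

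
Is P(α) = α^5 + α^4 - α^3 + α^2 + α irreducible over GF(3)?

No

Check for roots in GF(3): P(0) = 0 → root; P(1) = 0 → root; P(2) = 1.
P(0) = 0, so (α) divides P(α); P is reducible.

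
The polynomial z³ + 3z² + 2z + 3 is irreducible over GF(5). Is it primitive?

Write f(z) = z³ + 3z² + 2z + 3.
|GF(5^3)^×| = 5^3 − 1 = 124. Prime factorization: 124 = 2^2·31.
f is primitive ⇔ z has order 124 in GF(5)[z]/(f), i.e. z^(124/q) ≠ 1 for each prime q | 124.
z^(62) mod f = 4.
z^(4) mod f = 2z² + 3z + 4.
None equal 1, so z has full order 124; f is primitive.

Yes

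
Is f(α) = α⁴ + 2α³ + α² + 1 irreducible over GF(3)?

Check for roots in GF(3): f(0) = 1; f(1) = 2; f(2) = 1.
No roots, so no linear factors.
Monic irreducibles of degree 2 over GF(3): α² + 1, α² + α + 2, α² + 2α + 2.
None of them divide f (all give nonzero remainder).
No irreducible factor of degree ≤ 2 exists, so f is irreducible over GF(3).

Yes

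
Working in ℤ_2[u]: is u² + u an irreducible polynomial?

No

Write h(u) = u² + u.
Check for roots in ℤ_2: h(0) = 0 → root; h(1) = 0 → root.
h(0) = 0, so (u) divides h(u); h is reducible.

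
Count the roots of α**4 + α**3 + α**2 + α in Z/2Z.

Write h(α) = α**4 + α**3 + α**2 + α.
Evaluate at each of the 2 elements of Z/2Z:
h(0) = 0 → root; h(1) = 0 → root.
Roots: {0, 1}.

2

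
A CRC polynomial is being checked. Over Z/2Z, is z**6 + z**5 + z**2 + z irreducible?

No

Write g(z) = z**6 + z**5 + z**2 + z.
Check for roots in Z/2Z: g(0) = 0 → root; g(1) = 0 → root.
g(0) = 0, so (z) divides g(z); g is reducible.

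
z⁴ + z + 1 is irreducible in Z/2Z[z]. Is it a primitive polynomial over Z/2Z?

Write f(z) = z⁴ + z + 1.
|GF(2^4)^×| = 2^4 − 1 = 15. Prime factorization: 15 = 3·5.
f is primitive ⇔ z has order 15 in GF(2)[z]/(f), i.e. z^(15/q) ≠ 1 for each prime q | 15.
z^(5) mod f = z² + z.
z^(3) mod f = z³.
None equal 1, so z has full order 15; f is primitive.

Yes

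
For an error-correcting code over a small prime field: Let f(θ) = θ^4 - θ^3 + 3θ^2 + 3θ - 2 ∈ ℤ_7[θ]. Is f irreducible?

No

Check for roots in ℤ_7: f(0) = 5; f(1) = 4; f(2) = 3; f(3) = 4; f(4) = 5; f(5) = 0 → root; f(6) = 0 → root.
f(5) = 0, so (θ − 5) divides f(θ); f is reducible.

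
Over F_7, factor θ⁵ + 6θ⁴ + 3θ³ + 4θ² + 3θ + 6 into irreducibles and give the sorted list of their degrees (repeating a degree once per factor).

Write f(θ) = θ⁵ + 6θ⁴ + 3θ³ + 4θ² + 3θ + 6.
Linear factors from roots: (θ + 4), (θ + 2).
Complete factorization: f(θ) = (θ + 2)·(θ + 4)·(θ³ + 2θ + 6).
Factor degrees with multiplicity: 1 + 1 + 3 = 5.

1, 1, 3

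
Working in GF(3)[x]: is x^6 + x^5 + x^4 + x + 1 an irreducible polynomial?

Write f(x) = x^6 + x^5 + x^4 + x + 1.
Check for roots in GF(3): f(0) = 1; f(1) = 2; f(2) = 1.
No roots, so no linear factors.
Monic irreducibles of degree 2 over GF(3): x^2 + 1, x^2 + x + 2, x^2 + 2x + 2.
None of them divide f (all give nonzero remainder).
Degree-3 irreducible divisors: test the 8 monic irreducibles of degree 3 over GF(3).
None of them divide f (all give nonzero remainder).
No irreducible factor of degree ≤ 3 exists, so f is irreducible over GF(3).

Yes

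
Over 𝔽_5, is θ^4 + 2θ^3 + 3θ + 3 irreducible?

Write f(θ) = θ^4 + 2θ^3 + 3θ + 3.
Check for roots in 𝔽_5: f(0) = 3; f(1) = 4; f(2) = 1; f(3) = 2; f(4) = 4.
No roots, so no linear factors.
Degree-2 irreducible divisors: test the 10 monic irreducibles of degree 2 over GF(5).
None of them divide f (all give nonzero remainder).
No irreducible factor of degree ≤ 2 exists, so f is irreducible over GF(5).

Yes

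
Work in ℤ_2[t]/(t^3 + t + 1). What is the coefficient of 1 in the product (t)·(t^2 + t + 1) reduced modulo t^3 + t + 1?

Multiply in ℤ_2[t]: (t)·(t^2 + t + 1) = t^3 + t^2 + t.
Reduce using t^3 ≡ t + 1 (mod t^3 + t + 1).
Reduced: t^2 + 1.

1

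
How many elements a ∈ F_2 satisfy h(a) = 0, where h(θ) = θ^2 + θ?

2

Evaluate at each of the 2 elements of F_2:
h(0) = 0 → root; h(1) = 0 → root.
Roots: {0, 1}.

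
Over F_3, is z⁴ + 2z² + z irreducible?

No

Write m(z) = z⁴ + 2z² + z.
Check for roots in F_3: m(0) = 0 → root; m(1) = 1; m(2) = 2.
m(0) = 0, so (z) divides m(z); m is reducible.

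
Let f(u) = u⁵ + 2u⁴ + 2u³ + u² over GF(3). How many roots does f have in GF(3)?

Evaluate at each of the 3 elements of GF(3):
f(0) = 0 → root; f(1) = 0 → root; f(2) = 0 → root.
Roots: {0, 1, 2}.

3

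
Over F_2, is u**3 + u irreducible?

No

Write m(u) = u**3 + u.
Check for roots in F_2: m(0) = 0 → root; m(1) = 0 → root.
m(0) = 0, so (u) divides m(u); m is reducible.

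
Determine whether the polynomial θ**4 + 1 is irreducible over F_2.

No

Write g(θ) = θ**4 + 1.
Check for roots in F_2: g(0) = 1; g(1) = 0 → root.
g(1) = 0, so (θ − 1) divides g(θ); g is reducible.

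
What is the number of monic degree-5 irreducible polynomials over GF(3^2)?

x^(9^5) − x is the product of all monic irreducibles of degree dividing 5; Möbius inversion gives N = (1/5) Σ μ(5/d)·9^d.
Divisors of 5: 1, 5; μ(5/d) for each: -1, 1.
Σ = − 9^1 + 9^5 = 59040.
N = 59040/5 = 11808.

11808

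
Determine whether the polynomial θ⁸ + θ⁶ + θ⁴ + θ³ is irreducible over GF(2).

No

Write P(θ) = θ⁸ + θ⁶ + θ⁴ + θ³.
Check for roots in GF(2): P(0) = 0 → root; P(1) = 0 → root.
P(0) = 0, so (θ) divides P(θ); P is reducible.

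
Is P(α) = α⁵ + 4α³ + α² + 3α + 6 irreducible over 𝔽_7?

Check for roots in 𝔽_7: P(0) = 6; P(1) = 1; P(2) = 3; P(3) = 4; P(4) = 5; P(5) = 3; P(6) = 6.
No roots, so no linear factors.
Degree-2 irreducible divisors: test the 21 monic irreducibles of degree 2 over GF(7).
None of them divide P (all give nonzero remainder).
No irreducible factor of degree ≤ 2 exists, so P is irreducible over GF(7).

Yes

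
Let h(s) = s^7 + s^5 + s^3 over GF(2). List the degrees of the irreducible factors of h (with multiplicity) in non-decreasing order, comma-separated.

Roots in GF(2): h(0) = 0 → root; h(1) = 1.
Linear factors from roots: (s).
Complete factorization: h(s) = (s)^3·(s^2 + s + 1)^2.
Factor degrees with multiplicity: 1 + 1 + 1 + 2 + 2 = 7.

1, 1, 1, 2, 2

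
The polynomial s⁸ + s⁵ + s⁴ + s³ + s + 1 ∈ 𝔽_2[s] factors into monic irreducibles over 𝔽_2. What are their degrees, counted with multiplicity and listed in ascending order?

1, 2, 2, 3

Write g(s) = s⁸ + s⁵ + s⁴ + s³ + s + 1.
Roots in 𝔽_2: g(0) = 1; g(1) = 0 → root.
Linear factors from roots: (s + 1).
Complete factorization: g(s) = (s + 1)·(s² + s + 1)^2·(s³ + s² + 1).
Factor degrees with multiplicity: 1 + 2 + 2 + 3 = 8.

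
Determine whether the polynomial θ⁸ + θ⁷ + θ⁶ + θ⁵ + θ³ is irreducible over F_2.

No

Write P(θ) = θ⁸ + θ⁷ + θ⁶ + θ⁵ + θ³.
Check for roots in F_2: P(0) = 0 → root; P(1) = 1.
P(0) = 0, so (θ) divides P(θ); P is reducible.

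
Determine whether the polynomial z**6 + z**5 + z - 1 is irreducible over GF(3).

Write h(z) = z**6 + z**5 + z - 1.
Check for roots in GF(3): h(0) = 2; h(1) = 2; h(2) = 1.
No roots, so no linear factors.
Monic irreducibles of degree 2 over GF(3): z**2 + 1, z**2 + z - 1, z**2 - z - 1.
None of them divide h (all give nonzero remainder).
Degree-3 irreducible divisors: test the 8 monic irreducibles of degree 3 over GF(3).
None of them divide h (all give nonzero remainder).
No irreducible factor of degree ≤ 3 exists, so h is irreducible over GF(3).

Yes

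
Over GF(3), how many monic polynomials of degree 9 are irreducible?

2184

The number of monic irreducibles of degree 9 over GF(3) is (1/9)·Σ_{d∣9} μ(9/d) 3^d.
Divisors of 9: 1, 3, 9; μ(9/d) for each: 0, -1, 1.
Σ = − 3^3 + 3^9 = 19656.
N = 19656/9 = 2184.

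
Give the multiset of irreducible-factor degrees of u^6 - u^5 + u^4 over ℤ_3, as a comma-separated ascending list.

1, 1, 1, 1, 1, 1

Write g(u) = u^6 - u^5 + u^4.
Roots in ℤ_3: g(0) = 0 → root; g(1) = 1; g(2) = 0 → root.
Linear factors from roots: (u), (u + 1).
Complete factorization: g(u) = (u + 1)^2·(u)^4.
Factor degrees with multiplicity: 1 + 1 + 1 + 1 + 1 + 1 = 6.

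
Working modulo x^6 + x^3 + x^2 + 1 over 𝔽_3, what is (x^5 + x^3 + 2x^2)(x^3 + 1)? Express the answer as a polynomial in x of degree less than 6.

2x^5 + 2x^4 + 2

Multiply in 𝔽_3[x]: (x^5 + x^3 + 2x^2)·(x^3 + 1) = x^8 + x^6 + x^3 + 2x^2.
Reduce using x^6 ≡ 2x^3 + 2x^2 + 2 (mod x^6 + x^3 + x^2 + 1).
Reduced: 2x^5 + 2x^4 + 2.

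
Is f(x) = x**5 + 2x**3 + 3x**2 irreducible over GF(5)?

Check for roots in GF(5): f(0) = 0 → root; f(1) = 1; f(2) = 0 → root; f(3) = 4; f(4) = 0 → root.
f(0) = 0, so (x) divides f(x); f is reducible.

No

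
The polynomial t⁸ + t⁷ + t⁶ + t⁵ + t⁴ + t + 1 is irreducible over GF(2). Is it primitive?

Write f(t) = t⁸ + t⁷ + t⁶ + t⁵ + t⁴ + t + 1.
|GF(2^8)^×| = 2^8 − 1 = 255. Prime factorization: 255 = 3·5·17.
f is primitive ⇔ t has order 255 in GF(2)[t]/(f), i.e. t^(255/q) ≠ 1 for each prime q | 255.
t^(85) mod f = t⁶ + t⁵ + t⁴.
t^(51) mod f = 1
t^(15) mod f = t⁷ + t⁴ + t³ + 1.
Since t^(51) = 1, the order of t divides 51 < 255; not primitive.

No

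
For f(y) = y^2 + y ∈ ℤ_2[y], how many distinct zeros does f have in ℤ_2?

2

Evaluate at each of the 2 elements of ℤ_2:
f(0) = 0 → root; f(1) = 0 → root.
Roots: {0, 1}.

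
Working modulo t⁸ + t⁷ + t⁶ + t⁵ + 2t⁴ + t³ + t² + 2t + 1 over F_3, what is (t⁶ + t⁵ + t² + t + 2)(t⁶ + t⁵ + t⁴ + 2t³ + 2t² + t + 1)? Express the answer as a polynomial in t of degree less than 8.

Multiply in F_3[t]: (t⁶ + t⁵ + t² + t + 2)·(t⁶ + t⁵ + t⁴ + 2t³ + 2t² + t + 1) = t¹² + 2t¹¹ + 2t¹⁰ + 2t⁸ + 2t⁷ + t³ + 2.
Reduce using t⁸ ≡ 2t⁷ + 2t⁶ + 2t⁵ + t⁴ + 2t³ + 2t² + t + 2 (mod t⁸ + t⁷ + t⁶ + t⁵ + 2t⁴ + t³ + t² + 2t + 1).
Reduced: 2t⁶ + t³ + 1.

2t^6 + t^3 + 1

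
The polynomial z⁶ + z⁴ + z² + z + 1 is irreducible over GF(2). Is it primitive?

No

Write f(z) = z⁶ + z⁴ + z² + z + 1.
|GF(2^6)^×| = 2^6 − 1 = 63. Prime factorization: 63 = 3^2·7.
f is primitive ⇔ z has order 63 in GF(2)[z]/(f), i.e. z^(63/q) ≠ 1 for each prime q | 63.
z^(21) mod f = 1
z^(9) mod f = z⁴ + z² + z.
Since z^(21) = 1, the order of z divides 21 < 63; not primitive.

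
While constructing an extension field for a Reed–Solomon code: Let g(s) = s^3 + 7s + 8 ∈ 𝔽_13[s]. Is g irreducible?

No

Check each element of 𝔽_13 for a root: g(0)=8, g(1)=3, g(2)=4, g(3)=4, g(4)=9, g(5)=12, g(6)=6, g(7)=10, g(8)=4, g(9)=7, g(10)=12, g(11)=12, g(12)=0.
g(12) = 0, so (s − 12) divides g(s); g is reducible.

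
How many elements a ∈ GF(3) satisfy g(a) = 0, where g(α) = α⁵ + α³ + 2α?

1

Evaluate at each of the 3 elements of GF(3):
g(0) = 0 → root; g(1) = 1; g(2) = 2.
Roots: {0}.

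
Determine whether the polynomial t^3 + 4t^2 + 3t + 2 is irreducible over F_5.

Write g(t) = t^3 + 4t^2 + 3t + 2.
Check for roots in F_5: g(0) = 2; g(1) = 0 → root; g(2) = 2; g(3) = 4; g(4) = 2.
g(1) = 0, so (t − 1) divides g(t); g is reducible.

No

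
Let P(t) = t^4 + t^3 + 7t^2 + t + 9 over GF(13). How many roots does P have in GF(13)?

0

Evaluate at each of the 13 elements of GF(13):
P(0) = 9; P(1) = 6; P(2) = 11; P(3) = 1; P(4) = 3; P(5) = 3; P(6) = 11; P(7) = 9; P(8) = 3; P(9) = 10; P(10) = 6; P(11) = 4; P(12) = 2.
No element is a root.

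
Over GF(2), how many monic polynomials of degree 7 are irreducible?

18

By the necklace-counting formula, N_2(7) = (1/7) Σ_{d|7} μ(7/d)·2^d.
Divisors of 7: 1, 7; μ(7/d) for each: -1, 1.
Σ = − 2^1 + 2^7 = 126.
N = 126/7 = 18.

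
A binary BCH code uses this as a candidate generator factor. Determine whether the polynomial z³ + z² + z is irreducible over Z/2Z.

No

Write P(z) = z³ + z² + z.
Check for roots in Z/2Z: P(0) = 0 → root; P(1) = 1.
P(0) = 0, so (z) divides P(z); P is reducible.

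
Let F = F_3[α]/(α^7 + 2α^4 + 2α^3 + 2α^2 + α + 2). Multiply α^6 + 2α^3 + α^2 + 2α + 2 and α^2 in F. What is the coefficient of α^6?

Multiply in F_3[α]: (α^6 + 2α^3 + α^2 + 2α + 2)·(α^2) = α^8 + 2α^5 + α^4 + 2α^3 + 2α^2.
Reduce using α^7 ≡ α^4 + α^3 + α^2 + 2α + 1 (mod α^7 + 2α^4 + 2α^3 + 2α^2 + α + 2).
Reduced: 2α^4 + α^2 + α.

0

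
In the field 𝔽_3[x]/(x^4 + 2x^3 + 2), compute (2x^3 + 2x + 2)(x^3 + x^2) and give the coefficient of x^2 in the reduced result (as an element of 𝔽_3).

1

Multiply in 𝔽_3[x]: (2x^3 + 2x + 2)·(x^3 + x^2) = 2x^6 + 2x^5 + 2x^4 + x^3 + 2x^2.
Reduce using x^4 ≡ x^3 + 1 (mod x^4 + 2x^3 + 2).
Reduced: x^3 + x^2 + x.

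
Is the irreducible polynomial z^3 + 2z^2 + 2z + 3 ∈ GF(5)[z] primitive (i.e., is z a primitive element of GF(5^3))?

Yes

Write f(z) = z^3 + 2z^2 + 2z + 3.
|GF(5^3)^×| = 5^3 − 1 = 124. Prime factorization: 124 = 2^2·31.
f is primitive ⇔ z has order 124 in GF(5)[z]/(f), i.e. z^(124/q) ≠ 1 for each prime q | 124.
z^(62) mod f = 4.
z^(4) mod f = 2z^2 + z + 1.
None equal 1, so z has full order 124; f is primitive.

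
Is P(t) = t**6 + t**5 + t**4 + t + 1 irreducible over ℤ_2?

Yes

Check for roots in ℤ_2: P(0) = 1; P(1) = 1.
No roots, so no linear factors.
Monic irreducibles of degree 2 over GF(2): t**2 + t + 1.
None of them divide P (all give nonzero remainder).
Monic irreducibles of degree 3 over GF(2): t**3 + t + 1, t**3 + t**2 + 1.
None of them divide P (all give nonzero remainder).
No irreducible factor of degree ≤ 3 exists, so P is irreducible over GF(2).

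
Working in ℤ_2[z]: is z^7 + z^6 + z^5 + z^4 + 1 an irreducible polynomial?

Yes

Write P(z) = z^7 + z^6 + z^5 + z^4 + 1.
Check for roots in ℤ_2: P(0) = 1; P(1) = 1.
No roots, so no linear factors.
Monic irreducibles of degree 2 over GF(2): z^2 + z + 1.
None of them divide P (all give nonzero remainder).
Monic irreducibles of degree 3 over GF(2): z^3 + z + 1, z^3 + z^2 + 1.
None of them divide P (all give nonzero remainder).
No irreducible factor of degree ≤ 3 exists, so P is irreducible over GF(2).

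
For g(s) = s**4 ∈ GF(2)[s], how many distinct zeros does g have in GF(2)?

Evaluate at each of the 2 elements of GF(2):
g(0) = 0 → root; g(1) = 1.
Roots: {0}.

1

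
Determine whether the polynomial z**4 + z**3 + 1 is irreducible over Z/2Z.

Yes

Write f(z) = z**4 + z**3 + 1.
Check for roots in Z/2Z: f(0) = 1; f(1) = 1.
No roots, so no linear factors.
Monic irreducibles of degree 2 over GF(2): z**2 + z + 1.
None of them divide f (all give nonzero remainder).
No irreducible factor of degree ≤ 2 exists, so f is irreducible over GF(2).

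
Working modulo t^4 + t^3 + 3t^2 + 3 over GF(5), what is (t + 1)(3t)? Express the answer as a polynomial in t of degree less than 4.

3t^2 + 3t

Multiply in GF(5)[t]: (t + 1)·(3t) = 3t^2 + 3t.
Reduced: 3t^2 + 3t.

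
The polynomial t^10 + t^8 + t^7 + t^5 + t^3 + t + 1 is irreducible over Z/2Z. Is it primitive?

Write f(t) = t^10 + t^8 + t^7 + t^5 + t^3 + t + 1.
|GF(2^10)^×| = 2^10 − 1 = 1023. Prime factorization: 1023 = 3·11·31.
f is primitive ⇔ t has order 1023 in GF(2)[t]/(f), i.e. t^(1023/q) ≠ 1 for each prime q | 1023.
t^(341) mod f = 1
t^(93) mod f = t^8 + t^7 + t^6 + t^5 + t^4 + t^3 + t.
t^(33) mod f = t^8 + t^7 + t^6 + t^2.
Since t^(341) = 1, the order of t divides 341 < 1023; not primitive.

No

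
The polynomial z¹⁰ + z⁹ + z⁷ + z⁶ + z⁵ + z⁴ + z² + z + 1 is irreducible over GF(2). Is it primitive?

Write f(z) = z¹⁰ + z⁹ + z⁷ + z⁶ + z⁵ + z⁴ + z² + z + 1.
|GF(2^10)^×| = 2^10 − 1 = 1023. Prime factorization: 1023 = 3·11·31.
f is primitive ⇔ z has order 1023 in GF(2)[z]/(f), i.e. z^(1023/q) ≠ 1 for each prime q | 1023.
z^(341) mod f = 1
z^(93) mod f = z⁹ + z⁶ + z⁴ + z³ + z² + z + 1.
z^(33) mod f = z⁹ + z⁴ + z.
Since z^(341) = 1, the order of z divides 341 < 1023; not primitive.

No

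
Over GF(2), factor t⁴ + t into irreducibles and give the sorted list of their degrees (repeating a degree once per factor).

Write g(t) = t⁴ + t.
Roots in GF(2): g(0) = 0 → root; g(1) = 0 → root.
Linear factors from roots: (t), (t + 1).
Complete factorization: g(t) = (t)·(t + 1)·(t² + t + 1).
Factor degrees with multiplicity: 1 + 1 + 2 = 4.

1, 1, 2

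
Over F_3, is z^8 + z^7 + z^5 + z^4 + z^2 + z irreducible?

Write g(z) = z^8 + z^7 + z^5 + z^4 + z^2 + z.
Check for roots in F_3: g(0) = 0 → root; g(1) = 0 → root; g(2) = 0 → root.
g(0) = 0, so (z) divides g(z); g is reducible.

No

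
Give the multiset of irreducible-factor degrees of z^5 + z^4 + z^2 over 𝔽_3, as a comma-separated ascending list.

1, 1, 1, 2

Write f(z) = z^5 + z^4 + z^2.
Roots in 𝔽_3: f(0) = 0 → root; f(1) = 0 → root; f(2) = 1.
Linear factors from roots: (z), (z - 1).
Complete factorization: f(z) = (z - 1)·(z)^2·(z^2 - z - 1).
Factor degrees with multiplicity: 1 + 1 + 1 + 2 = 5.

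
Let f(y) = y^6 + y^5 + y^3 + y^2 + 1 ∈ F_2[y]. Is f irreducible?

Check for roots in F_2: f(0) = 1; f(1) = 1.
No roots, so no linear factors.
Monic irreducibles of degree 2 over GF(2): y^2 + y + 1.
None of them divide f (all give nonzero remainder).
Monic irreducibles of degree 3 over GF(2): y^3 + y + 1, y^3 + y^2 + 1.
None of them divide f (all give nonzero remainder).
No irreducible factor of degree ≤ 3 exists, so f is irreducible over GF(2).

Yes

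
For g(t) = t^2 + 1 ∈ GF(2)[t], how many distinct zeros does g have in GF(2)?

Evaluate at each of the 2 elements of GF(2):
g(0) = 1; g(1) = 0 → root.
Roots: {1}.

1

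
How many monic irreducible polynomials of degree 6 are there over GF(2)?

9

x^(2^6) − x is the product of all monic irreducibles of degree dividing 6; Möbius inversion gives N = (1/6) Σ μ(6/d)·2^d.
Divisors of 6: 1, 2, 3, 6; μ(6/d) for each: 1, -1, -1, 1.
Σ = 2^1 − 2^2 − 2^3 + 2^6 = 54.
N = 54/6 = 9.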